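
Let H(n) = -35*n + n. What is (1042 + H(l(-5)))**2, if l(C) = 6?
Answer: 702244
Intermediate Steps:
H(n) = -34*n
(1042 + H(l(-5)))**2 = (1042 - 34*6)**2 = (1042 - 204)**2 = 838**2 = 702244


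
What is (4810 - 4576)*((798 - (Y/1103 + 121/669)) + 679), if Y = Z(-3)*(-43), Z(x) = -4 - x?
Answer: 84998659902/245969 ≈ 3.4557e+5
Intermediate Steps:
Y = 43 (Y = (-4 - 1*(-3))*(-43) = (-4 + 3)*(-43) = -1*(-43) = 43)
(4810 - 4576)*((798 - (Y/1103 + 121/669)) + 679) = (4810 - 4576)*((798 - (43/1103 + 121/669)) + 679) = 234*((798 - (43*(1/1103) + 121*(1/669))) + 679) = 234*((798 - (43/1103 + 121/669)) + 679) = 234*((798 - 1*162230/737907) + 679) = 234*((798 - 162230/737907) + 679) = 234*(588687556/737907 + 679) = 234*(1089726409/737907) = 84998659902/245969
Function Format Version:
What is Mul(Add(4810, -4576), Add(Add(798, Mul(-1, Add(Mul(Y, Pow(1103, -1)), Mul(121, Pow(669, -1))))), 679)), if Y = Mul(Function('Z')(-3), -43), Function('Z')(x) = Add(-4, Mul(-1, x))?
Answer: Rational(84998659902, 245969) ≈ 3.4557e+5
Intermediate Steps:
Y = 43 (Y = Mul(Add(-4, Mul(-1, -3)), -43) = Mul(Add(-4, 3), -43) = Mul(-1, -43) = 43)
Mul(Add(4810, -4576), Add(Add(798, Mul(-1, Add(Mul(Y, Pow(1103, -1)), Mul(121, Pow(669, -1))))), 679)) = Mul(Add(4810, -4576), Add(Add(798, Mul(-1, Add(Mul(43, Pow(1103, -1)), Mul(121, Pow(669, -1))))), 679)) = Mul(234, Add(Add(798, Mul(-1, Add(Mul(43, Rational(1, 1103)), Mul(121, Rational(1, 669))))), 679)) = Mul(234, Add(Add(798, Mul(-1, Add(Rational(43, 1103), Rational(121, 669)))), 679)) = Mul(234, Add(Add(798, Mul(-1, Rational(162230, 737907))), 679)) = Mul(234, Add(Add(798, Rational(-162230, 737907)), 679)) = Mul(234, Add(Rational(588687556, 737907), 679)) = Mul(234, Rational(1089726409, 737907)) = Rational(84998659902, 245969)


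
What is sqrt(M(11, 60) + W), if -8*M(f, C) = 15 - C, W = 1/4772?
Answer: sqrt(128097182)/4772 ≈ 2.3718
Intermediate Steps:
W = 1/4772 ≈ 0.00020956
M(f, C) = -15/8 + C/8 (M(f, C) = -(15 - C)/8 = -15/8 + C/8)
sqrt(M(11, 60) + W) = sqrt((-15/8 + (1/8)*60) + 1/4772) = sqrt((-15/8 + 15/2) + 1/4772) = sqrt(45/8 + 1/4772) = sqrt(53687/9544) = sqrt(128097182)/4772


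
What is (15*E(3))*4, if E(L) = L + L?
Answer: 360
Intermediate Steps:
E(L) = 2*L
(15*E(3))*4 = (15*(2*3))*4 = (15*6)*4 = 90*4 = 360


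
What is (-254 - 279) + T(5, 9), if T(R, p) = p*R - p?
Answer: -497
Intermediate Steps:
T(R, p) = -p + R*p (T(R, p) = R*p - p = -p + R*p)
(-254 - 279) + T(5, 9) = (-254 - 279) + 9*(-1 + 5) = -533 + 9*4 = -533 + 36 = -497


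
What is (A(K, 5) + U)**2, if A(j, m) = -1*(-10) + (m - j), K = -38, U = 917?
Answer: 940900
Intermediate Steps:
A(j, m) = 10 + m - j (A(j, m) = 10 + (m - j) = 10 + m - j)
(A(K, 5) + U)**2 = ((10 + 5 - 1*(-38)) + 917)**2 = ((10 + 5 + 38) + 917)**2 = (53 + 917)**2 = 970**2 = 940900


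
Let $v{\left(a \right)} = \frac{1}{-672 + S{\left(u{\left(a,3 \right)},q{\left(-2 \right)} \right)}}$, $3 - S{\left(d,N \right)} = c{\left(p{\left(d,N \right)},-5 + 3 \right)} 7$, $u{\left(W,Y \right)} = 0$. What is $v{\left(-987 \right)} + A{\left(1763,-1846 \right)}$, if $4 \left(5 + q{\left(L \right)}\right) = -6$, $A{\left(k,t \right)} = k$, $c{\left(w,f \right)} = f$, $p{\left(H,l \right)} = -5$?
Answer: $\frac{1154764}{655} \approx 1763.0$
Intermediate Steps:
$q{\left(L \right)} = - \frac{13}{2}$ ($q{\left(L \right)} = -5 + \frac{1}{4} \left(-6\right) = -5 - \frac{3}{2} = - \frac{13}{2}$)
$S{\left(d,N \right)} = 17$ ($S{\left(d,N \right)} = 3 - \left(-5 + 3\right) 7 = 3 - \left(-2\right) 7 = 3 - -14 = 3 + 14 = 17$)
$v{\left(a \right)} = - \frac{1}{655}$ ($v{\left(a \right)} = \frac{1}{-672 + 17} = \frac{1}{-655} = - \frac{1}{655}$)
$v{\left(-987 \right)} + A{\left(1763,-1846 \right)} = - \frac{1}{655} + 1763 = \frac{1154764}{655}$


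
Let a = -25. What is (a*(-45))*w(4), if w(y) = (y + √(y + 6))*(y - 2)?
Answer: 9000 + 2250*√10 ≈ 16115.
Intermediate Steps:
w(y) = (-2 + y)*(y + √(6 + y)) (w(y) = (y + √(6 + y))*(-2 + y) = (-2 + y)*(y + √(6 + y)))
(a*(-45))*w(4) = (-25*(-45))*(4² - 2*4 - 2*√(6 + 4) + 4*√(6 + 4)) = 1125*(16 - 8 - 2*√10 + 4*√10) = 1125*(8 + 2*√10) = 9000 + 2250*√10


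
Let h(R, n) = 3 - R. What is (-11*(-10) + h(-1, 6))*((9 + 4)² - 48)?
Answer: 13794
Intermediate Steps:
(-11*(-10) + h(-1, 6))*((9 + 4)² - 48) = (-11*(-10) + (3 - 1*(-1)))*((9 + 4)² - 48) = (110 + (3 + 1))*(13² - 48) = (110 + 4)*(169 - 48) = 114*121 = 13794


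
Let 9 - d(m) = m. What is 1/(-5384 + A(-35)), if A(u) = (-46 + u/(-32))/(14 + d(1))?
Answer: -704/3791773 ≈ -0.00018567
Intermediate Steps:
d(m) = 9 - m
A(u) = -23/11 - u/704 (A(u) = (-46 + u/(-32))/(14 + (9 - 1*1)) = (-46 + u*(-1/32))/(14 + (9 - 1)) = (-46 - u/32)/(14 + 8) = (-46 - u/32)/22 = (-46 - u/32)*(1/22) = -23/11 - u/704)
1/(-5384 + A(-35)) = 1/(-5384 + (-23/11 - 1/704*(-35))) = 1/(-5384 + (-23/11 + 35/704)) = 1/(-5384 - 1437/704) = 1/(-3791773/704) = -704/3791773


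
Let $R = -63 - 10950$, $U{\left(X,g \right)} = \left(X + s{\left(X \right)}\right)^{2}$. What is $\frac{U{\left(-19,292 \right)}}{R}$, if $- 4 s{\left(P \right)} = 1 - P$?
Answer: $- \frac{192}{3671} \approx -0.052302$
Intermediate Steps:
$s{\left(P \right)} = - \frac{1}{4} + \frac{P}{4}$ ($s{\left(P \right)} = - \frac{1 - P}{4} = - \frac{1}{4} + \frac{P}{4}$)
$U{\left(X,g \right)} = \left(- \frac{1}{4} + \frac{5 X}{4}\right)^{2}$ ($U{\left(X,g \right)} = \left(X + \left(- \frac{1}{4} + \frac{X}{4}\right)\right)^{2} = \left(- \frac{1}{4} + \frac{5 X}{4}\right)^{2}$)
$R = -11013$ ($R = -63 - 10950 = -11013$)
$\frac{U{\left(-19,292 \right)}}{R} = \frac{\frac{1}{16} \left(-1 + 5 \left(-19\right)\right)^{2}}{-11013} = \frac{\left(-1 - 95\right)^{2}}{16} \left(- \frac{1}{11013}\right) = \frac{\left(-96\right)^{2}}{16} \left(- \frac{1}{11013}\right) = \frac{1}{16} \cdot 9216 \left(- \frac{1}{11013}\right) = 576 \left(- \frac{1}{11013}\right) = - \frac{192}{3671}$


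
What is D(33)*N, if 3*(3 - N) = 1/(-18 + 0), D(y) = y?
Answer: 1793/18 ≈ 99.611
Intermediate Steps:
N = 163/54 (N = 3 - 1/(3*(-18 + 0)) = 3 - ⅓/(-18) = 3 - ⅓*(-1/18) = 3 + 1/54 = 163/54 ≈ 3.0185)
D(33)*N = 33*(163/54) = 1793/18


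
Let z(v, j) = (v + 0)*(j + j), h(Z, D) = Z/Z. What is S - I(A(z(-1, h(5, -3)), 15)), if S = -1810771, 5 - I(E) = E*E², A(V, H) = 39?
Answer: -1751457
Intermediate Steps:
h(Z, D) = 1
z(v, j) = 2*j*v (z(v, j) = v*(2*j) = 2*j*v)
I(E) = 5 - E³ (I(E) = 5 - E*E² = 5 - E³)
S - I(A(z(-1, h(5, -3)), 15)) = -1810771 - (5 - 1*39³) = -1810771 - (5 - 1*59319) = -1810771 - (5 - 59319) = -1810771 - 1*(-59314) = -1810771 + 59314 = -1751457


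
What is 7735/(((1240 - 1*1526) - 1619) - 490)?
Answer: -1547/479 ≈ -3.2296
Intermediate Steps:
7735/(((1240 - 1*1526) - 1619) - 490) = 7735/(((1240 - 1526) - 1619) - 490) = 7735/((-286 - 1619) - 490) = 7735/(-1905 - 490) = 7735/(-2395) = 7735*(-1/2395) = -1547/479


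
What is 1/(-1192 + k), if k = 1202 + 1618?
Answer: 1/1628 ≈ 0.00061425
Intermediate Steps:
k = 2820
1/(-1192 + k) = 1/(-1192 + 2820) = 1/1628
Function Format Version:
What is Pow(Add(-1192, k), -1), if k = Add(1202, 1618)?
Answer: Rational(1, 1628) ≈ 0.00061425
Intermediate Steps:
k = 2820
Pow(Add(-1192, k), -1) = Pow(Add(-1192, 2820), -1) = Pow(1628, -1) = Rational(1, 1628)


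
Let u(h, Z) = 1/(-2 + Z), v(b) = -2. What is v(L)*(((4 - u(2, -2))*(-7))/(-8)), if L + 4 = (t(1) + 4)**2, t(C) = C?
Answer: -119/16 ≈ -7.4375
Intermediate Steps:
L = 21 (L = -4 + (1 + 4)**2 = -4 + 5**2 = -4 + 25 = 21)
v(L)*(((4 - u(2, -2))*(-7))/(-8)) = -2*(4 - 1/(-2 - 2))*(-7)/(-8) = -2*(4 - 1/(-4))*(-7)*(-1)/8 = -2*(4 - 1*(-1/4))*(-7)*(-1)/8 = -2*(4 + 1/4)*(-7)*(-1)/8 = -2*(17/4)*(-7)*(-1)/8 = -(-119)*(-1)/(2*8) = -2*119/32 = -119/16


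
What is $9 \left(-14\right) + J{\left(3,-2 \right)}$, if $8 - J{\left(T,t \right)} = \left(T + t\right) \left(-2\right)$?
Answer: $-116$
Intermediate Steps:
$J{\left(T,t \right)} = 8 + 2 T + 2 t$ ($J{\left(T,t \right)} = 8 - \left(T + t\right) \left(-2\right) = 8 - \left(- 2 T - 2 t\right) = 8 + \left(2 T + 2 t\right) = 8 + 2 T + 2 t$)
$9 \left(-14\right) + J{\left(3,-2 \right)} = 9 \left(-14\right) + \left(8 + 2 \cdot 3 + 2 \left(-2\right)\right) = -126 + \left(8 + 6 - 4\right) = -126 + 10 = -116$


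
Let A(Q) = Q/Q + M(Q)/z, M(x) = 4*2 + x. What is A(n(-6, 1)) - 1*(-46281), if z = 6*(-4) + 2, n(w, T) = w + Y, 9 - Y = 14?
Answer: 1018207/22 ≈ 46282.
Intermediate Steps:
Y = -5 (Y = 9 - 1*14 = 9 - 14 = -5)
M(x) = 8 + x
n(w, T) = -5 + w (n(w, T) = w - 5 = -5 + w)
z = -22 (z = -24 + 2 = -22)
A(Q) = 7/11 - Q/22 (A(Q) = Q/Q + (8 + Q)/(-22) = 1 + (8 + Q)*(-1/22) = 1 + (-4/11 - Q/22) = 7/11 - Q/22)
A(n(-6, 1)) - 1*(-46281) = (7/11 - (-5 - 6)/22) - 1*(-46281) = (7/11 - 1/22*(-11)) + 46281 = (7/11 + ½) + 46281 = 25/22 + 46281 = 1018207/22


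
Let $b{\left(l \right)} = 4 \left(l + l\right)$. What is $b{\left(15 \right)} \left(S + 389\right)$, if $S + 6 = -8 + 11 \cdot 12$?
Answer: $60840$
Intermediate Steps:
$S = 118$ ($S = -6 + \left(-8 + 11 \cdot 12\right) = -6 + \left(-8 + 132\right) = -6 + 124 = 118$)
$b{\left(l \right)} = 8 l$ ($b{\left(l \right)} = 4 \cdot 2 l = 8 l$)
$b{\left(15 \right)} \left(S + 389\right) = 8 \cdot 15 \left(118 + 389\right) = 120 \cdot 507 = 60840$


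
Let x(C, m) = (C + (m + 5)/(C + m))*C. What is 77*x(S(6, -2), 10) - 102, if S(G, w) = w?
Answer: -331/4 ≈ -82.750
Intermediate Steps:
x(C, m) = C*(C + (5 + m)/(C + m)) (x(C, m) = (C + (5 + m)/(C + m))*C = C*(C + (5 + m)/(C + m)))
77*x(S(6, -2), 10) - 102 = 77*(-2*(5 + 10 + (-2)**2 - 2*10)/(-2 + 10)) - 102 = 77*(-2*(5 + 10 + 4 - 20)/8) - 102 = 77*(-2*1/8*(-1)) - 102 = 77*(1/4) - 102 = 77/4 - 102 = -331/4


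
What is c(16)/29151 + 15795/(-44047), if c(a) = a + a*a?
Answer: -448459261/1284014097 ≈ -0.34926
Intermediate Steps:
c(a) = a + a**2
c(16)/29151 + 15795/(-44047) = (16*(1 + 16))/29151 + 15795/(-44047) = (16*17)*(1/29151) + 15795*(-1/44047) = 272*(1/29151) - 15795/44047 = 272/29151 - 15795/44047 = -448459261/1284014097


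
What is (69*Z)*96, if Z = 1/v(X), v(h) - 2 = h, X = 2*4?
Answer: 3312/5 ≈ 662.40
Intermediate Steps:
X = 8
v(h) = 2 + h
Z = ⅒ (Z = 1/(2 + 8) = 1/10 = ⅒ ≈ 0.10000)
(69*Z)*96 = (69*(⅒))*96 = (69/10)*96 = 3312/5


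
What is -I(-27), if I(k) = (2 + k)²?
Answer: -625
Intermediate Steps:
-I(-27) = -(2 - 27)² = -1*(-25)² = -1*625 = -625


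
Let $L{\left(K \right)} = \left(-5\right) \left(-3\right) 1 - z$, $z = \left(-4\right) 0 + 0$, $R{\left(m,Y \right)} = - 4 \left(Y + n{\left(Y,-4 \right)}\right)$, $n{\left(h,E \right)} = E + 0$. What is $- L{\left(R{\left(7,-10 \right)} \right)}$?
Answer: $-15$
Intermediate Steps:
$n{\left(h,E \right)} = E$
$R{\left(m,Y \right)} = 16 - 4 Y$ ($R{\left(m,Y \right)} = - 4 \left(Y - 4\right) = - 4 \left(-4 + Y\right) = 16 - 4 Y$)
$z = 0$ ($z = 0 + 0 = 0$)
$L{\left(K \right)} = 15$ ($L{\left(K \right)} = \left(-5\right) \left(-3\right) 1 - 0 = 15 \cdot 1 + 0 = 15 + 0 = 15$)
$- L{\left(R{\left(7,-10 \right)} \right)} = \left(-1\right) 15 = -15$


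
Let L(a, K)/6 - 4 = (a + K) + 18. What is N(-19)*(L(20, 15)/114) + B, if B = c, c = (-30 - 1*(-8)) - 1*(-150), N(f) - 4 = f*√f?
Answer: 140 - 57*I*√19 ≈ 140.0 - 248.46*I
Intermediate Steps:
L(a, K) = 132 + 6*K + 6*a (L(a, K) = 24 + 6*((a + K) + 18) = 24 + 6*((K + a) + 18) = 24 + 6*(18 + K + a) = 24 + (108 + 6*K + 6*a) = 132 + 6*K + 6*a)
N(f) = 4 + f^(3/2) (N(f) = 4 + f*√f = 4 + f^(3/2))
c = 128 (c = (-30 + 8) + 150 = -22 + 150 = 128)
B = 128
N(-19)*(L(20, 15)/114) + B = (4 + (-19)^(3/2))*((132 + 6*15 + 6*20)/114) + 128 = (4 - 19*I*√19)*((132 + 90 + 120)*(1/114)) + 128 = (4 - 19*I*√19)*(342*(1/114)) + 128 = (4 - 19*I*√19)*3 + 128 = (12 - 57*I*√19) + 128 = 140 - 57*I*√19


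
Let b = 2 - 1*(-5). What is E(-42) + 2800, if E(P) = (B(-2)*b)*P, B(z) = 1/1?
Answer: 2506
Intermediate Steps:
B(z) = 1
b = 7 (b = 2 + 5 = 7)
E(P) = 7*P (E(P) = (1*7)*P = 7*P)
E(-42) + 2800 = 7*(-42) + 2800 = -294 + 2800 = 2506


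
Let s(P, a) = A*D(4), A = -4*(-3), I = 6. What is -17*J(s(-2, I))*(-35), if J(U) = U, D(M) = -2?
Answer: -14280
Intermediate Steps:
A = 12
s(P, a) = -24 (s(P, a) = 12*(-2) = -24)
-17*J(s(-2, I))*(-35) = -17*(-24)*(-35) = 408*(-35) = -14280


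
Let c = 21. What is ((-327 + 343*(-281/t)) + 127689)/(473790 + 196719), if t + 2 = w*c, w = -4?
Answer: 11049515/57663774 ≈ 0.19162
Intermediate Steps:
t = -86 (t = -2 - 4*21 = -2 - 84 = -86)
((-327 + 343*(-281/t)) + 127689)/(473790 + 196719) = ((-327 + 343*(-281/(-86))) + 127689)/(473790 + 196719) = ((-327 + 343*(-281*(-1/86))) + 127689)/670509 = ((-327 + 343*(281/86)) + 127689)*(1/670509) = ((-327 + 96383/86) + 127689)*(1/670509) = (68261/86 + 127689)*(1/670509) = (11049515/86)*(1/670509) = 11049515/57663774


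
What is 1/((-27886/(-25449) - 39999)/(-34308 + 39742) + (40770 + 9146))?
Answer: 7278414/363255739189 ≈ 2.0037e-5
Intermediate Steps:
1/((-27886/(-25449) - 39999)/(-34308 + 39742) + (40770 + 9146)) = 1/((-27886*(-1/25449) - 39999)/5434 + 49916) = 1/((27886/25449 - 39999)*(1/5434) + 49916) = 1/(-1017906665/25449*1/5434 + 49916) = 1/(-53574035/7278414 + 49916) = 1/(363255739189/7278414) = 7278414/363255739189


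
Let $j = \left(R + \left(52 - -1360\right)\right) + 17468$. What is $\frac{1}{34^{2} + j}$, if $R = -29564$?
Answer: $- \frac{1}{9528} \approx -0.00010495$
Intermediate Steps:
$j = -10684$ ($j = \left(-29564 + \left(52 - -1360\right)\right) + 17468 = \left(-29564 + \left(52 + 1360\right)\right) + 17468 = \left(-29564 + 1412\right) + 17468 = -28152 + 17468 = -10684$)
$\frac{1}{34^{2} + j} = \frac{1}{34^{2} - 10684} = \frac{1}{1156 - 10684} = \frac{1}{-9528} = - \frac{1}{9528}$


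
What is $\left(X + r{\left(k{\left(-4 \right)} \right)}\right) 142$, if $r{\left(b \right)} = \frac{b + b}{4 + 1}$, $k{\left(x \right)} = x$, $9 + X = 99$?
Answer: $\frac{62764}{5} \approx 12553.0$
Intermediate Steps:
$X = 90$ ($X = -9 + 99 = 90$)
$r{\left(b \right)} = \frac{2 b}{5}$
$\left(X + r{\left(k{\left(-4 \right)} \right)}\right) 142 = \left(90 + \frac{2}{5} \left(-4\right)\right) 142 = \left(90 - \frac{8}{5}\right) 142 = \frac{442}{5} \cdot 142 = \frac{62764}{5}$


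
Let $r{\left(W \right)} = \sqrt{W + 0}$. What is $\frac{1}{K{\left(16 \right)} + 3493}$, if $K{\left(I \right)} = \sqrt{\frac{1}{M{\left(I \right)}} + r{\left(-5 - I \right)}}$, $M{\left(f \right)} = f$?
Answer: $\frac{1}{3493 + \sqrt{\frac{1}{16} + i \sqrt{21}}} \approx 0.00028616 - 1.23 \cdot 10^{-7} i$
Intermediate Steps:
$r{\left(W \right)} = \sqrt{W}$
$K{\left(I \right)} = \sqrt{\frac{1}{I} + \sqrt{-5 - I}}$
$\frac{1}{K{\left(16 \right)} + 3493} = \frac{1}{\sqrt{\frac{1}{16} + \sqrt{-5 - 16}} + 3493} = \frac{1}{\sqrt{\frac{1}{16} + \sqrt{-21}} + 3493} = \frac{1}{\sqrt{\frac{1}{16} + i \sqrt{21}} + 3493} = \frac{1}{3493 + \sqrt{\frac{1}{16} + i \sqrt{21}}}$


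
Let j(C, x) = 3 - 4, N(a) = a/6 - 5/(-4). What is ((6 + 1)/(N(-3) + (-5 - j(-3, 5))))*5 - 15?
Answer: -335/13 ≈ -25.769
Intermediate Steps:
N(a) = 5/4 + a/6 (N(a) = a*(⅙) - 5*(-¼) = a/6 + 5/4 = 5/4 + a/6)
j(C, x) = -1
((6 + 1)/(N(-3) + (-5 - j(-3, 5))))*5 - 15 = ((6 + 1)/((5/4 + (⅙)*(-3)) + (-5 - 1*(-1))))*5 - 15 = (7/((5/4 - ½) + (-5 + 1)))*5 - 15 = (7/(¾ - 4))*5 - 15 = (7/(-13/4))*5 - 15 = (7*(-4/13))*5 - 15 = -28/13*5 - 15 = -140/13 - 15 = -335/13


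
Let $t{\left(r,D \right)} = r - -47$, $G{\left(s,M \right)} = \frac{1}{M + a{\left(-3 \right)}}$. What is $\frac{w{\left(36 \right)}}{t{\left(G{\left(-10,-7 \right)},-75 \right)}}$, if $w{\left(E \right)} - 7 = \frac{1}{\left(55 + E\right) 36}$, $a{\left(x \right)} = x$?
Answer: $\frac{114665}{768222} \approx 0.14926$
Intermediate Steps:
$G{\left(s,M \right)} = \frac{1}{-3 + M}$ ($G{\left(s,M \right)} = \frac{1}{M - 3} = \frac{1}{-3 + M}$)
$w{\left(E \right)} = 7 + \frac{1}{36 \left(55 + E\right)}$ ($w{\left(E \right)} = 7 + \frac{1}{\left(55 + E\right) 36} = 7 + \frac{1}{55 + E} \frac{1}{36} = 7 + \frac{1}{36 \left(55 + E\right)}$)
$t{\left(r,D \right)} = 47 + r$ ($t{\left(r,D \right)} = r + 47 = 47 + r$)
$\frac{w{\left(36 \right)}}{t{\left(G{\left(-10,-7 \right)},-75 \right)}} = \frac{\frac{1}{36} \frac{1}{55 + 36} \left(13861 + 252 \cdot 36\right)}{47 + \frac{1}{-3 - 7}} = \frac{\frac{1}{36} \cdot \frac{1}{91} \left(13861 + 9072\right)}{47 + \frac{1}{-10}} = \frac{\frac{1}{36} \cdot \frac{1}{91} \cdot 22933}{47 - \frac{1}{10}} = \frac{22933}{3276 \cdot \frac{469}{10}} = \frac{22933}{3276} \cdot \frac{10}{469} = \frac{114665}{768222}$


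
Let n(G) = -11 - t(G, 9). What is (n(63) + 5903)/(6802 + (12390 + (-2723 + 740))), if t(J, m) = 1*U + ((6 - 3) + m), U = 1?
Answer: 5879/17209 ≈ 0.34162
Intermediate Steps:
t(J, m) = 4 + m (t(J, m) = 1*1 + ((6 - 3) + m) = 1 + (3 + m) = 4 + m)
n(G) = -24 (n(G) = -11 - (4 + 9) = -11 - 1*13 = -11 - 13 = -24)
(n(63) + 5903)/(6802 + (12390 + (-2723 + 740))) = (-24 + 5903)/(6802 + (12390 + (-2723 + 740))) = 5879/(6802 + (12390 - 1983)) = 5879/(6802 + 10407) = 5879/17209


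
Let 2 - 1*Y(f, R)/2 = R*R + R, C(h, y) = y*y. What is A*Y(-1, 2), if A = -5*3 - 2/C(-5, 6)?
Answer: 1084/9 ≈ 120.44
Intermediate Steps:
C(h, y) = y²
Y(f, R) = 4 - 2*R - 2*R² (Y(f, R) = 4 - 2*(R*R + R) = 4 - 2*(R² + R) = 4 - 2*(R + R²) = 4 + (-2*R - 2*R²) = 4 - 2*R - 2*R²)
A = -271/18 (A = -5*3 - 2/(6²) = -15 - 2/36 = -15 - 2*1/36 = -15 - 1/18 = -271/18 ≈ -15.056)
A*Y(-1, 2) = -271*(4 - 2*2 - 2*2²)/18 = -271*(4 - 4 - 2*4)/18 = -271*(4 - 4 - 8)/18 = -271/18*(-8) = 1084/9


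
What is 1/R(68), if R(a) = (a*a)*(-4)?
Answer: -1/18496 ≈ -5.4066e-5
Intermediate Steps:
R(a) = -4*a² (R(a) = a²*(-4) = -4*a²)
1/R(68) = 1/(-4*68²) = 1/(-4*4624) = 1/(-18496) = -1/18496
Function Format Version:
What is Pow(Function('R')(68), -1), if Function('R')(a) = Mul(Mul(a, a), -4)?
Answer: Rational(-1, 18496) ≈ -5.4066e-5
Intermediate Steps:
Function('R')(a) = Mul(-4, Pow(a, 2)) (Function('R')(a) = Mul(Pow(a, 2), -4) = Mul(-4, Pow(a, 2)))
Pow(Function('R')(68), -1) = Pow(Mul(-4, Pow(68, 2)), -1) = Pow(Mul(-4, 4624), -1) = Pow(-18496, -1) = Rational(-1, 18496)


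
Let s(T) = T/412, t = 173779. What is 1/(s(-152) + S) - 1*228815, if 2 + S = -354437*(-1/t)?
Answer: -1348897197212/5895065 ≈ -2.2882e+5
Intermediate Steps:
s(T) = T/412 (s(T) = T*(1/412) = T/412)
S = 6879/173779 (S = -2 - 354437/((-1*173779)) = -2 - 354437/(-173779) = -2 - 354437*(-1/173779) = -2 + 354437/173779 = 6879/173779 ≈ 0.039585)
1/(s(-152) + S) - 1*228815 = 1/((1/412)*(-152) + 6879/173779) - 1*228815 = 1/(-38/103 + 6879/173779) - 228815 = 1/(-5895065/17899237) - 228815 = -17899237/5895065 - 228815 = -1348897197212/5895065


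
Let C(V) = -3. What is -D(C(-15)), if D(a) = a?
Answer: 3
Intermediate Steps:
-D(C(-15)) = -1*(-3) = 3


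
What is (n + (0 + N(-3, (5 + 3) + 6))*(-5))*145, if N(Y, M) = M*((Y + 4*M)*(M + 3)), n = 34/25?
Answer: -45724764/5 ≈ -9.1450e+6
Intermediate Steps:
n = 34/25 (n = 34*(1/25) = 34/25 ≈ 1.3600)
N(Y, M) = M*(3 + M)*(Y + 4*M) (N(Y, M) = M*((Y + 4*M)*(3 + M)) = M*((3 + M)*(Y + 4*M)) = M*(3 + M)*(Y + 4*M))
(n + (0 + N(-3, (5 + 3) + 6))*(-5))*145 = (34/25 + (0 + ((5 + 3) + 6)*(3*(-3) + 4*((5 + 3) + 6)² + 12*((5 + 3) + 6) + ((5 + 3) + 6)*(-3)))*(-5))*145 = (34/25 + (0 + (8 + 6)*(-9 + 4*(8 + 6)² + 12*(8 + 6) + (8 + 6)*(-3)))*(-5))*145 = (34/25 + (0 + 14*(-9 + 4*14² + 12*14 + 14*(-3)))*(-5))*145 = (34/25 + (0 + 14*(-9 + 4*196 + 168 - 42))*(-5))*145 = (34/25 + (0 + 14*(-9 + 784 + 168 - 42))*(-5))*145 = (34/25 + (0 + 14*901)*(-5))*145 = (34/25 + (0 + 12614)*(-5))*145 = (34/25 + 12614*(-5))*145 = (34/25 - 63070)*145 = -1576716/25*145 = -45724764/5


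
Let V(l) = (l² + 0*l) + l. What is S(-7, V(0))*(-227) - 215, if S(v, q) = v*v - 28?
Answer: -4982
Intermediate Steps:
V(l) = l + l² (V(l) = (l² + 0) + l = l² + l = l + l²)
S(v, q) = -28 + v² (S(v, q) = v² - 28 = -28 + v²)
S(-7, V(0))*(-227) - 215 = (-28 + (-7)²)*(-227) - 215 = (-28 + 49)*(-227) - 215 = 21*(-227) - 215 = -4767 - 215 = -4982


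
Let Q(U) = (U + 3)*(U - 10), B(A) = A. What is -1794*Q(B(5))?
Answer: 71760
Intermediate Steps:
Q(U) = (-10 + U)*(3 + U) (Q(U) = (3 + U)*(-10 + U) = (-10 + U)*(3 + U))
-1794*Q(B(5)) = -1794*(-30 + 5**2 - 7*5) = -1794*(-30 + 25 - 35) = -1794*(-40) = 71760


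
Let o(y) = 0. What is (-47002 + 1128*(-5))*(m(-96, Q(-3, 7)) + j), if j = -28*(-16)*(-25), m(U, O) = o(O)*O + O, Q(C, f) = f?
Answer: 589221906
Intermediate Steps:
m(U, O) = O (m(U, O) = 0*O + O = 0 + O = O)
j = -11200 (j = 448*(-25) = -11200)
(-47002 + 1128*(-5))*(m(-96, Q(-3, 7)) + j) = (-47002 + 1128*(-5))*(7 - 11200) = (-47002 - 5640)*(-11193) = -52642*(-11193) = 589221906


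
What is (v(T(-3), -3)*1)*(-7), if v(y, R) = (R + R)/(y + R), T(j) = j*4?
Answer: -14/5 ≈ -2.8000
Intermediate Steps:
T(j) = 4*j
v(y, R) = 2*R/(R + y) (v(y, R) = (2*R)/(R + y) = 2*R/(R + y))
(v(T(-3), -3)*1)*(-7) = ((2*(-3)/(-3 + 4*(-3)))*1)*(-7) = ((2*(-3)/(-3 - 12))*1)*(-7) = ((2*(-3)/(-15))*1)*(-7) = ((2*(-3)*(-1/15))*1)*(-7) = ((⅖)*1)*(-7) = (⅖)*(-7) = -14/5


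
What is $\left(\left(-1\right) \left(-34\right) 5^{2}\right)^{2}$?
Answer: $722500$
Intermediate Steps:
$\left(\left(-1\right) \left(-34\right) 5^{2}\right)^{2} = \left(34 \cdot 25\right)^{2} = 850^{2} = 722500$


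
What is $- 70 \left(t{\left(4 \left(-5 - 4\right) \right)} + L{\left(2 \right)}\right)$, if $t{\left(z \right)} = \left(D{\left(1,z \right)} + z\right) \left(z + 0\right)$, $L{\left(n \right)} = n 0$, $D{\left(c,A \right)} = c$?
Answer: $-88200$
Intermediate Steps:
$L{\left(n \right)} = 0$
$t{\left(z \right)} = z \left(1 + z\right)$ ($t{\left(z \right)} = \left(1 + z\right) \left(z + 0\right) = \left(1 + z\right) z = z \left(1 + z\right)$)
$- 70 \left(t{\left(4 \left(-5 - 4\right) \right)} + L{\left(2 \right)}\right) = - 70 \left(4 \left(-5 - 4\right) \left(1 + 4 \left(-5 - 4\right)\right) + 0\right) = - 70 \left(4 \left(-9\right) \left(1 + 4 \left(-9\right)\right) + 0\right) = - 70 \left(- 36 \left(1 - 36\right) + 0\right) = - 70 \left(\left(-36\right) \left(-35\right) + 0\right) = - 70 \left(1260 + 0\right) = \left(-70\right) 1260 = -88200$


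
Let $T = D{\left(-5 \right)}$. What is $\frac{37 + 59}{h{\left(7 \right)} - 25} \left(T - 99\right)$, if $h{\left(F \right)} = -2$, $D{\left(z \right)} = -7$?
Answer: $\frac{3392}{9} \approx 376.89$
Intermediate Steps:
$T = -7$
$\frac{37 + 59}{h{\left(7 \right)} - 25} \left(T - 99\right) = \frac{37 + 59}{-2 - 25} \left(-7 - 99\right) = \frac{96}{-27} \left(-106\right) = 96 \left(- \frac{1}{27}\right) \left(-106\right) = \left(- \frac{32}{9}\right) \left(-106\right) = \frac{3392}{9}$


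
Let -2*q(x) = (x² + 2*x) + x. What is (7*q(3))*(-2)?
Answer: 126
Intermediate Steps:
q(x) = -3*x/2 - x²/2 (q(x) = -((x² + 2*x) + x)/2 = -(x² + 3*x)/2 = -3*x/2 - x²/2)
(7*q(3))*(-2) = (7*(-½*3*(3 + 3)))*(-2) = (7*(-½*3*6))*(-2) = (7*(-9))*(-2) = -63*(-2) = 126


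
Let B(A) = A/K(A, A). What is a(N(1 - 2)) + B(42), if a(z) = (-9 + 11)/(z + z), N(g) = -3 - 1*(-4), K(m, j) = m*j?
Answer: 43/42 ≈ 1.0238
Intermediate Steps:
K(m, j) = j*m
N(g) = 1 (N(g) = -3 + 4 = 1)
a(z) = 1/z (a(z) = 2/((2*z)) = 2*(1/(2*z)) = 1/z)
B(A) = 1/A (B(A) = A/((A*A)) = A/(A²) = A/A² = 1/A)
a(N(1 - 2)) + B(42) = 1/1 + 1/42 = 1 + 1/42 = 43/42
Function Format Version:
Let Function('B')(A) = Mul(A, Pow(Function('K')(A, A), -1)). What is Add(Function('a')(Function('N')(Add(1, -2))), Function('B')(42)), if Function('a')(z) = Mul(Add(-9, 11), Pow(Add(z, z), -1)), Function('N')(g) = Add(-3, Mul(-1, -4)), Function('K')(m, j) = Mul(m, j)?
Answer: Rational(43, 42) ≈ 1.0238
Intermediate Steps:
Function('K')(m, j) = Mul(j, m)
Function('N')(g) = 1 (Function('N')(g) = Add(-3, 4) = 1)
Function('a')(z) = Pow(z, -1) (Function('a')(z) = Mul(2, Pow(Mul(2, z), -1)) = Mul(2, Mul(Rational(1, 2), Pow(z, -1))) = Pow(z, -1))
Function('B')(A) = Pow(A, -1) (Function('B')(A) = Mul(A, Pow(Mul(A, A), -1)) = Mul(A, Pow(Pow(A, 2), -1)) = Mul(A, Pow(A, -2)) = Pow(A, -1))
Add(Function('a')(Function('N')(Add(1, -2))), Function('B')(42)) = Add(Pow(1, -1), Pow(42, -1)) = Add(1, Rational(1, 42)) = Rational(43, 42)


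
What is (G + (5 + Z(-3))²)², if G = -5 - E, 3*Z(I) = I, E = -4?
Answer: 225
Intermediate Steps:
Z(I) = I/3
G = -1 (G = -5 - 1*(-4) = -5 + 4 = -1)
(G + (5 + Z(-3))²)² = (-1 + (5 + (⅓)*(-3))²)² = (-1 + (5 - 1)²)² = (-1 + 4²)² = (-1 + 16)² = 15² = 225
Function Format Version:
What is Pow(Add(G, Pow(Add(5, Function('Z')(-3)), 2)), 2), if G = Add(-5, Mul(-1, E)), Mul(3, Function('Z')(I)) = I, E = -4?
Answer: 225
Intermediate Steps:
Function('Z')(I) = Mul(Rational(1, 3), I)
G = -1 (G = Add(-5, Mul(-1, -4)) = Add(-5, 4) = -1)
Pow(Add(G, Pow(Add(5, Function('Z')(-3)), 2)), 2) = Pow(Add(-1, Pow(Add(5, Mul(Rational(1, 3), -3)), 2)), 2) = Pow(Add(-1, Pow(Add(5, -1), 2)), 2) = Pow(Add(-1, Pow(4, 2)), 2) = Pow(Add(-1, 16), 2) = Pow(15, 2) = 225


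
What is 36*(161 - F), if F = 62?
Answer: 3564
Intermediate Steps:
36*(161 - F) = 36*(161 - 1*62) = 36*(161 - 62) = 36*99 = 3564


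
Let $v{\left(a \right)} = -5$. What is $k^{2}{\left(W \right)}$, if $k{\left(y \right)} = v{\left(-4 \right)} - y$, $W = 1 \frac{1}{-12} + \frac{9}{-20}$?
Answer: $\frac{4489}{225} \approx 19.951$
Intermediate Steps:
$W = - \frac{8}{15}$ ($W = 1 \left(- \frac{1}{12}\right) + 9 \left(- \frac{1}{20}\right) = - \frac{1}{12} - \frac{9}{20} = - \frac{8}{15} \approx -0.53333$)
$k{\left(y \right)} = -5 - y$
$k^{2}{\left(W \right)} = \left(-5 - - \frac{8}{15}\right)^{2} = \left(-5 + \frac{8}{15}\right)^{2} = \left(- \frac{67}{15}\right)^{2} = \frac{4489}{225}$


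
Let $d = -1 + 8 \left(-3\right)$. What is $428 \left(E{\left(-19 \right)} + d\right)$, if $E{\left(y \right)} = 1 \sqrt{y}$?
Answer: $-10700 + 428 i \sqrt{19} \approx -10700.0 + 1865.6 i$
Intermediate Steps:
$E{\left(y \right)} = \sqrt{y}$
$d = -25$ ($d = -1 - 24 = -25$)
$428 \left(E{\left(-19 \right)} + d\right) = 428 \left(\sqrt{-19} - 25\right) = 428 \left(i \sqrt{19} - 25\right) = 428 \left(-25 + i \sqrt{19}\right) = -10700 + 428 i \sqrt{19}$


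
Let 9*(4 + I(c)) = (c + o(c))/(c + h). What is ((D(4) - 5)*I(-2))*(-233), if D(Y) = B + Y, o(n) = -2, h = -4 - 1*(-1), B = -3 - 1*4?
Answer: -328064/45 ≈ -7290.3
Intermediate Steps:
B = -7 (B = -3 - 4 = -7)
h = -3 (h = -4 + 1 = -3)
D(Y) = -7 + Y
I(c) = -4 + (-2 + c)/(9*(-3 + c)) (I(c) = -4 + ((c - 2)/(c - 3))/9 = -4 + ((-2 + c)/(-3 + c))/9 = -4 + (-2 + c)/(9*(-3 + c)))
((D(4) - 5)*I(-2))*(-233) = (((-7 + 4) - 5)*((106 - 35*(-2))/(9*(-3 - 2))))*(-233) = ((-3 - 5)*((⅑)*(106 + 70)/(-5)))*(-233) = -8*(-1)*176/(9*5)*(-233) = -8*(-176/45)*(-233) = (1408/45)*(-233) = -328064/45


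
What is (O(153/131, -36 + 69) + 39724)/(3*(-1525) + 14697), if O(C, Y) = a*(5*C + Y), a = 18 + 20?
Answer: 2698594/662991 ≈ 4.0703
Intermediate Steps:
a = 38
O(C, Y) = 38*Y + 190*C (O(C, Y) = 38*(5*C + Y) = 38*(Y + 5*C) = 38*Y + 190*C)
(O(153/131, -36 + 69) + 39724)/(3*(-1525) + 14697) = ((38*(-36 + 69) + 190*(153/131)) + 39724)/(3*(-1525) + 14697) = ((38*33 + 190*(153*(1/131))) + 39724)/(-4575 + 14697) = ((1254 + 190*(153/131)) + 39724)/10122 = ((1254 + 29070/131) + 39724)*(1/10122) = (193344/131 + 39724)*(1/10122) = (5397188/131)*(1/10122) = 2698594/662991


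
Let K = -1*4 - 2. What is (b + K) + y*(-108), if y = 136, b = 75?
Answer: -14619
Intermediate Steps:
K = -6 (K = -4 - 2 = -6)
(b + K) + y*(-108) = (75 - 6) + 136*(-108) = 69 - 14688 = -14619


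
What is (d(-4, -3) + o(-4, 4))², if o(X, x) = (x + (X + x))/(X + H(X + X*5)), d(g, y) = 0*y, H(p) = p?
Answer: 1/49 ≈ 0.020408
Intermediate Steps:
d(g, y) = 0
o(X, x) = (X + 2*x)/(7*X) (o(X, x) = (x + (X + x))/(X + (X + X*5)) = (X + 2*x)/(X + (X + 5*X)) = (X + 2*x)/(X + 6*X) = (X + 2*x)/((7*X)) = (X + 2*x)*(1/(7*X)) = (X + 2*x)/(7*X))
(d(-4, -3) + o(-4, 4))² = (0 + (⅐)*(-4 + 2*4)/(-4))² = (0 + (⅐)*(-¼)*(-4 + 8))² = (0 + (⅐)*(-¼)*4)² = (0 - ⅐)² = (-⅐)² = 1/49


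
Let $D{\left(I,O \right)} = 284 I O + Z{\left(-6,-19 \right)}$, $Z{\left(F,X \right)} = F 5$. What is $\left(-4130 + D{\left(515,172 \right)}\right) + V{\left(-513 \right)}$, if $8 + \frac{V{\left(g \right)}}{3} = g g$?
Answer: $25942043$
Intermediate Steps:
$Z{\left(F,X \right)} = 5 F$
$D{\left(I,O \right)} = -30 + 284 I O$ ($D{\left(I,O \right)} = 284 I O + 5 \left(-6\right) = 284 I O - 30 = -30 + 284 I O$)
$V{\left(g \right)} = -24 + 3 g^{2}$ ($V{\left(g \right)} = -24 + 3 g g = -24 + 3 g^{2}$)
$\left(-4130 + D{\left(515,172 \right)}\right) + V{\left(-513 \right)} = \left(-4130 - \left(30 - 25156720\right)\right) - \left(24 - 3 \left(-513\right)^{2}\right) = \left(-4130 + \left(-30 + 25156720\right)\right) + \left(-24 + 3 \cdot 263169\right) = \left(-4130 + 25156690\right) + \left(-24 + 789507\right) = 25152560 + 789483 = 25942043$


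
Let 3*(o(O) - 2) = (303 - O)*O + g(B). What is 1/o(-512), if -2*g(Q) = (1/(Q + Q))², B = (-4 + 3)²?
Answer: -8/1112731 ≈ -7.1895e-6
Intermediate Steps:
B = 1 (B = (-1)² = 1)
g(Q) = -1/(8*Q²) (g(Q) = -1/(2*(Q + Q)²) = -1/(4*Q²)/2 = -1/(8*Q²))
o(O) = 47/24 + O*(303 - O)/3 (o(O) = 2 + ((303 - O)*O - ⅛/1²)/3 = 2 + (O*(303 - O) - ⅛*1)/3 = 2 + (O*(303 - O) - ⅛)/3 = 2 + (-⅛ + O*(303 - O))/3 = 2 + (-1/24 + O*(303 - O)/3) = 47/24 + O*(303 - O)/3)
1/o(-512) = 1/(47/24 + 101*(-512) - ⅓*(-512)²) = 1/(47/24 - 51712 - ⅓*262144) = 1/(47/24 - 51712 - 262144/3) = 1/(-1112731/8) = -8/1112731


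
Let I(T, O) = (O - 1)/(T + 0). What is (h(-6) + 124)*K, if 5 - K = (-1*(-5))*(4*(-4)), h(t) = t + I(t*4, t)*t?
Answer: 39525/4 ≈ 9881.3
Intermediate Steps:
I(T, O) = (-1 + O)/T
h(t) = -¼ + 5*t/4 (h(t) = t + ((-1 + t)/((t*4)))*t = t + ((-1 + t)/((4*t)))*t = t + ((1/(4*t))*(-1 + t))*t = t + ((-1 + t)/(4*t))*t = t + (-¼ + t/4) = -¼ + 5*t/4)
K = 85 (K = 5 - (-1*(-5))*4*(-4) = 5 - 5*(-16) = 5 - 1*(-80) = 5 + 80 = 85)
(h(-6) + 124)*K = ((-¼ + (5/4)*(-6)) + 124)*85 = ((-¼ - 15/2) + 124)*85 = (-31/4 + 124)*85 = (465/4)*85 = 39525/4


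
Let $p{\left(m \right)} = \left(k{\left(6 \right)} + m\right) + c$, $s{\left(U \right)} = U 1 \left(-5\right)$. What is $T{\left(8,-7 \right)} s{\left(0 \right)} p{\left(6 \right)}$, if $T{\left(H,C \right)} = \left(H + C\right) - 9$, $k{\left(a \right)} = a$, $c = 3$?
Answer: $0$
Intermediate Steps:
$T{\left(H,C \right)} = -9 + C + H$ ($T{\left(H,C \right)} = \left(C + H\right) - 9 = -9 + C + H$)
$s{\left(U \right)} = - 5 U$ ($s{\left(U \right)} = U \left(-5\right) = - 5 U$)
$p{\left(m \right)} = 9 + m$ ($p{\left(m \right)} = \left(6 + m\right) + 3 = 9 + m$)
$T{\left(8,-7 \right)} s{\left(0 \right)} p{\left(6 \right)} = \left(-9 - 7 + 8\right) \left(\left(-5\right) 0\right) \left(9 + 6\right) = \left(-8\right) 0 \cdot 15 = 0 \cdot 15 = 0$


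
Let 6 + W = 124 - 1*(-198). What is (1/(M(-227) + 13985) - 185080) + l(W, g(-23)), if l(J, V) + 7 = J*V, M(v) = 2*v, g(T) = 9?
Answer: -2465930032/13531 ≈ -1.8224e+5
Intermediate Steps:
W = 316 (W = -6 + (124 - 1*(-198)) = -6 + (124 + 198) = -6 + 322 = 316)
l(J, V) = -7 + J*V
(1/(M(-227) + 13985) - 185080) + l(W, g(-23)) = (1/(2*(-227) + 13985) - 185080) + (-7 + 316*9) = (1/(-454 + 13985) - 185080) + (-7 + 2844) = (1/13531 - 185080) + 2837 = -2504317479/13531 + 2837 = -2465930032/13531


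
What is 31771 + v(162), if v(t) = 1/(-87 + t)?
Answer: 2382826/75 ≈ 31771.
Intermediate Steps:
31771 + v(162) = 31771 + 1/(-87 + 162) = 31771 + 1/75 = 2382826/75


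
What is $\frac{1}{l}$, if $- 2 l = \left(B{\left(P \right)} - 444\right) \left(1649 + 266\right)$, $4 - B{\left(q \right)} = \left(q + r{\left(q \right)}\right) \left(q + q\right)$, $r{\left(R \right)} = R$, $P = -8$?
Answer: $\frac{1}{666420} \approx 1.5006 \cdot 10^{-6}$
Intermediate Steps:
$B{\left(q \right)} = 4 - 4 q^{2}$ ($B{\left(q \right)} = 4 - \left(q + q\right) \left(q + q\right) = 4 - 2 q 2 q = 4 - 4 q^{2}$)
$l = 666420$ ($l = - \frac{\left(\left(4 - 4 \left(-8\right)^{2}\right) - 444\right) \left(1649 + 266\right)}{2} = - \frac{\left(\left(4 - 256\right) - 444\right) 1915}{2} = - \frac{\left(-252 - 444\right) 1915}{2} = - \frac{\left(-696\right) 1915}{2} = \left(- \frac{1}{2}\right) \left(-1332840\right) = 666420$)
$\frac{1}{l} = \frac{1}{666420}$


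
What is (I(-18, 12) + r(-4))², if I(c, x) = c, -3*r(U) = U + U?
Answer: 2116/9 ≈ 235.11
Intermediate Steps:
r(U) = -2*U/3 (r(U) = -(U + U)/3 = -2*U/3)
(I(-18, 12) + r(-4))² = (-18 - ⅔*(-4))² = (-18 + 8/3)² = (-46/3)² = 2116/9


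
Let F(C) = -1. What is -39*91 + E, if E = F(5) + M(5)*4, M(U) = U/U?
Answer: -3546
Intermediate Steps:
M(U) = 1
E = 3 (E = -1 + 1*4 = -1 + 4 = 3)
-39*91 + E = -39*91 + 3 = -3549 + 3 = -3546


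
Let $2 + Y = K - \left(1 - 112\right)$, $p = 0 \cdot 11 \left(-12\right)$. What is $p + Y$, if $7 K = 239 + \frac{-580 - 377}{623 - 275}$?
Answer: $\frac{571}{4} \approx 142.75$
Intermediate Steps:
$K = \frac{135}{4}$ ($K = \frac{239 + \frac{-580 - 377}{623 - 275}}{7} = \frac{239 - \frac{957}{348}}{7} = \frac{239 - \frac{11}{4}}{7} = \frac{1}{7} \cdot \frac{945}{4} = \frac{135}{4} \approx 33.75$)
$p = 0$ ($p = 0 \left(-12\right) = 0$)
$Y = \frac{571}{4}$ ($Y = -2 + \left(\frac{135}{4} - \left(1 - 112\right)\right) = -2 + \left(\frac{135}{4} - -111\right) = -2 + \left(\frac{135}{4} + 111\right) = -2 + \frac{579}{4} = \frac{571}{4} \approx 142.75$)
$p + Y = 0 + \frac{571}{4} = \frac{571}{4}$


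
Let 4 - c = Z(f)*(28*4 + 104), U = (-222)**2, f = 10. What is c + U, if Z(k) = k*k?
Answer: 27688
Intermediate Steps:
Z(k) = k**2
U = 49284
c = -21596 (c = 4 - 10**2*(28*4 + 104) = 4 - 100*(112 + 104) = 4 - 100*216 = 4 - 1*21600 = 4 - 21600 = -21596)
c + U = -21596 + 49284 = 27688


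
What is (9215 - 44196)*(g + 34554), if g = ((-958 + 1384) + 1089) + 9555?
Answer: -1595973144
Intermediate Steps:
g = 11070 (g = (426 + 1089) + 9555 = 1515 + 9555 = 11070)
(9215 - 44196)*(g + 34554) = (9215 - 44196)*(11070 + 34554) = -34981*45624 = -1595973144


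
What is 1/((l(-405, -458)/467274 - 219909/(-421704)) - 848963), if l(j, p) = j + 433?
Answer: -3649098424/3097947642194205 ≈ -1.1779e-6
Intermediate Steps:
l(j, p) = 433 + j
1/((l(-405, -458)/467274 - 219909/(-421704)) - 848963) = 1/(((433 - 405)/467274 - 219909/(-421704)) - 848963) = 1/((28*(1/467274) - 219909*(-1/421704)) - 848963) = 1/((14/233637 + 73303/140568) - 848963) = 1/(1903140107/3649098424 - 848963) = 1/(-3097947642194205/3649098424) = -3649098424/3097947642194205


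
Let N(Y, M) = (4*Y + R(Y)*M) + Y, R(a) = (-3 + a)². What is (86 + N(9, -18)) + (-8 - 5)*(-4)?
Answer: -465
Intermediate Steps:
N(Y, M) = 5*Y + M*(-3 + Y)² (N(Y, M) = (4*Y + (-3 + Y)²*M) + Y = (4*Y + M*(-3 + Y)²) + Y = 5*Y + M*(-3 + Y)²)
(86 + N(9, -18)) + (-8 - 5)*(-4) = (86 + (5*9 - 18*(-3 + 9)²)) + (-8 - 5)*(-4) = (86 + (45 - 18*6²)) - 13*(-4) = (86 + (45 - 18*36)) + 52 = (86 + (45 - 648)) + 52 = (86 - 603) + 52 = -517 + 52 = -465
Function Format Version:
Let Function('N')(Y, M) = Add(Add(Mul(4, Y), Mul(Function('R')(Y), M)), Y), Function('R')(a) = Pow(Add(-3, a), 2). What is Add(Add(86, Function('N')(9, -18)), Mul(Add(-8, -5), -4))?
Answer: -465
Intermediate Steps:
Function('N')(Y, M) = Add(Mul(5, Y), Mul(M, Pow(Add(-3, Y), 2))) (Function('N')(Y, M) = Add(Add(Mul(4, Y), Mul(Pow(Add(-3, Y), 2), M)), Y) = Add(Add(Mul(4, Y), Mul(M, Pow(Add(-3, Y), 2))), Y) = Add(Mul(5, Y), Mul(M, Pow(Add(-3, Y), 2))))
Add(Add(86, Function('N')(9, -18)), Mul(Add(-8, -5), -4)) = Add(Add(86, Add(Mul(5, 9), Mul(-18, Pow(Add(-3, 9), 2)))), Mul(Add(-8, -5), -4)) = Add(Add(86, Add(45, Mul(-18, Pow(6, 2)))), Mul(-13, -4)) = Add(Add(86, Add(45, Mul(-18, 36))), 52) = Add(Add(86, Add(45, -648)), 52) = Add(Add(86, -603), 52) = Add(-517, 52) = -465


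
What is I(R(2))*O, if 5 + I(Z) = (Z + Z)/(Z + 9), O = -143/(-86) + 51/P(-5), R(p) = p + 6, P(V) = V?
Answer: 253299/7310 ≈ 34.651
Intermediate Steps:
R(p) = 6 + p
O = -3671/430 (O = -143/(-86) + 51/(-5) = -143*(-1/86) + 51*(-⅕) = 143/86 - 51/5 = -3671/430 ≈ -8.5372)
I(Z) = -5 + 2*Z/(9 + Z) (I(Z) = -5 + (Z + Z)/(Z + 9) = -5 + (2*Z)/(9 + Z) = -5 + 2*Z/(9 + Z))
I(R(2))*O = (3*(-15 - (6 + 2))/(9 + (6 + 2)))*(-3671/430) = (3*(-15 - 1*8)/(9 + 8))*(-3671/430) = (3*(-15 - 8)/17)*(-3671/430) = (3*(1/17)*(-23))*(-3671/430) = -69/17*(-3671/430) = 253299/7310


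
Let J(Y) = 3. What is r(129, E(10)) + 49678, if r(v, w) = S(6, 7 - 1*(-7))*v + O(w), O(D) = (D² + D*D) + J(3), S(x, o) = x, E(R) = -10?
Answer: 50655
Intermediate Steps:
O(D) = 3 + 2*D² (O(D) = (D² + D*D) + 3 = (D² + D²) + 3 = 2*D² + 3 = 3 + 2*D²)
r(v, w) = 3 + 2*w² + 6*v (r(v, w) = 6*v + (3 + 2*w²) = 3 + 2*w² + 6*v)
r(129, E(10)) + 49678 = (3 + 2*(-10)² + 6*129) + 49678 = (3 + 2*100 + 774) + 49678 = (3 + 200 + 774) + 49678 = 977 + 49678 = 50655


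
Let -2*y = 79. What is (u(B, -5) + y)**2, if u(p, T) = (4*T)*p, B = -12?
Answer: 160801/4 ≈ 40200.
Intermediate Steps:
y = -79/2 (y = -1/2*79 = -79/2 ≈ -39.500)
u(p, T) = 4*T*p
(u(B, -5) + y)**2 = (4*(-5)*(-12) - 79/2)**2 = (240 - 79/2)**2 = (401/2)**2 = 160801/4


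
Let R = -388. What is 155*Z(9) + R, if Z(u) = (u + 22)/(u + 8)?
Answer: -1791/17 ≈ -105.35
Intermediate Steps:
Z(u) = (22 + u)/(8 + u)
155*Z(9) + R = 155*((22 + 9)/(8 + 9)) - 388 = 155*(31/17) - 388 = 4805/17 - 388 = -1791/17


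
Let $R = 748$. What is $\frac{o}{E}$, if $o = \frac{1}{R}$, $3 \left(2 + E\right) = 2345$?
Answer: $\frac{3}{1749572} \approx 1.7147 \cdot 10^{-6}$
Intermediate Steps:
$E = \frac{2339}{3}$ ($E = -2 + \frac{1}{3} \cdot 2345 = -2 + \frac{2345}{3} = \frac{2339}{3} \approx 779.67$)
$o = \frac{1}{748} \approx 0.0013369$
$\frac{o}{E} = \frac{1}{748 \cdot \frac{2339}{3}} = \frac{1}{748} \cdot \frac{3}{2339} = \frac{3}{1749572}$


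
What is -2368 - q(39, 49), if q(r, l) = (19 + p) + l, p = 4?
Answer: -2440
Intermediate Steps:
q(r, l) = 23 + l (q(r, l) = (19 + 4) + l = 23 + l)
-2368 - q(39, 49) = -2368 - (23 + 49) = -2368 - 1*72 = -2368 - 72 = -2440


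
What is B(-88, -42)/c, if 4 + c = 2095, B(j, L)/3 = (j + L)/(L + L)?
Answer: 65/29274 ≈ 0.0022204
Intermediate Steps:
B(j, L) = 3*(L + j)/(2*L) (B(j, L) = 3*((j + L)/(L + L)) = 3*((L + j)/((2*L))) = 3*((L + j)*(1/(2*L))) = 3*((L + j)/(2*L)) = 3*(L + j)/(2*L))
c = 2091 (c = -4 + 2095 = 2091)
B(-88, -42)/c = ((3/2)*(-42 - 88)/(-42))/2091 = ((3/2)*(-1/42)*(-130))*(1/2091) = (65/14)*(1/2091) = 65/29274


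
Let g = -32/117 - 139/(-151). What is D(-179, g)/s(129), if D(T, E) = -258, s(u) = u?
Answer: -2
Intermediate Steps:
g = 11431/17667 (g = -32*1/117 - 139*(-1/151) = -32/117 + 139/151 = 11431/17667 ≈ 0.64703)
D(-179, g)/s(129) = -258/129 = -258*1/129 = -2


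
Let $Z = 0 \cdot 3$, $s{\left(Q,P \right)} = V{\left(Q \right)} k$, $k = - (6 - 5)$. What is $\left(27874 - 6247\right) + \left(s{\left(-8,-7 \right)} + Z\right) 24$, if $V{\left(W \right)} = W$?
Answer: $21819$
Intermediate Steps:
$k = -1$ ($k = \left(-1\right) 1 = -1$)
$s{\left(Q,P \right)} = - Q$ ($s{\left(Q,P \right)} = Q \left(-1\right) = - Q$)
$Z = 0$
$\left(27874 - 6247\right) + \left(s{\left(-8,-7 \right)} + Z\right) 24 = \left(27874 - 6247\right) + \left(\left(-1\right) \left(-8\right) + 0\right) 24 = \left(27874 + \left(-7040 + 793\right)\right) + \left(8 + 0\right) 24 = \left(27874 - 6247\right) + 8 \cdot 24 = 21627 + 192 = 21819$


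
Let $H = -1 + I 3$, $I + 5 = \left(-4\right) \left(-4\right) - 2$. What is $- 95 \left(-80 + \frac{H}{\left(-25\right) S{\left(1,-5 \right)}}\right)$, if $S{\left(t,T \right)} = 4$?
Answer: $\frac{76247}{10} \approx 7624.7$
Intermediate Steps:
$I = 9$ ($I = -5 - -14 = -5 + \left(16 - 2\right) = -5 + 14 = 9$)
$H = 26$ ($H = -1 + 9 \cdot 3 = -1 + 27 = 26$)
$- 95 \left(-80 + \frac{H}{\left(-25\right) S{\left(1,-5 \right)}}\right) = - 95 \left(-80 + \frac{26}{\left(-25\right) 4}\right) = - 95 \left(-80 + \frac{26}{-100}\right) = - 95 \left(-80 + 26 \left(- \frac{1}{100}\right)\right) = - 95 \left(-80 - \frac{13}{50}\right) = \left(-95\right) \left(- \frac{4013}{50}\right) = \frac{76247}{10}$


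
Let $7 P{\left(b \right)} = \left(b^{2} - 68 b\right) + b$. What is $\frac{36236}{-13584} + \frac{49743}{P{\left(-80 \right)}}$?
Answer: $\frac{12809009}{475440} \approx 26.941$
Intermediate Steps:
$P{\left(b \right)} = - \frac{67 b}{7} + \frac{b^{2}}{7}$ ($P{\left(b \right)} = \frac{\left(b^{2} - 68 b\right) + b}{7} = \frac{b^{2} - 67 b}{7} = - \frac{67 b}{7} + \frac{b^{2}}{7}$)
$\frac{36236}{-13584} + \frac{49743}{P{\left(-80 \right)}} = \frac{36236}{-13584} + \frac{49743}{\frac{1}{7} \left(-80\right) \left(-67 - 80\right)} = 36236 \left(- \frac{1}{13584}\right) + \frac{49743}{\frac{1}{7} \left(-80\right) \left(-147\right)} = - \frac{9059}{3396} + \frac{49743}{1680} = - \frac{9059}{3396} + 49743 \cdot \frac{1}{1680} = - \frac{9059}{3396} + \frac{16581}{560} = \frac{12809009}{475440}$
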